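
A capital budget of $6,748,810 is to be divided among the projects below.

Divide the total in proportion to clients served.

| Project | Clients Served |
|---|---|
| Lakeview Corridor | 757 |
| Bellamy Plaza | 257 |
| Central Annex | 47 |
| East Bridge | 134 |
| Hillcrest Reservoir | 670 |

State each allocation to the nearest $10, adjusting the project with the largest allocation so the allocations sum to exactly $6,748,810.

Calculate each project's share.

Total clients served = 1,865.
Pro-rata amounts: Lakeview Corridor 757/1,865 × $6,748,810 = 2,739,329.31; Bellamy Plaza 257/1,865 × $6,748,810 = 929,996.87; Central Annex 47/1,865 × $6,748,810 = 170,077.25; East Bridge 134/1,865 × $6,748,810 = 484,901.09; Hillcrest Reservoir 670/1,865 × $6,748,810 = 2,424,505.47.
At nearest $10: Lakeview Corridor $2,739,330; Bellamy Plaza $930,000; Central Annex $170,080; East Bridge $484,900; Hillcrest Reservoir $2,424,510. Sum = $6,748,820.
Difference $6,748,810 − $6,748,820 = −$10 applied to largest allocation (Lakeview Corridor): Lakeview Corridor becomes $2,739,320.

Lakeview Corridor: $2,739,320; Bellamy Plaza: $930,000; Central Annex: $170,080; East Bridge: $484,900; Hillcrest Reservoir: $2,424,510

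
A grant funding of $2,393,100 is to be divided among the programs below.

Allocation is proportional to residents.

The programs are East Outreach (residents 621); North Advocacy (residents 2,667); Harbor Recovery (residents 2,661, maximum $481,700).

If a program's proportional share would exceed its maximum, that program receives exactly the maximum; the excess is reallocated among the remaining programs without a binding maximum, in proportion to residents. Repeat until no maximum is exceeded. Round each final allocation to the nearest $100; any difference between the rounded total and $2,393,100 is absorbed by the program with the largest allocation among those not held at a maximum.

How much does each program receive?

Total residents = 5,949.
Proportional shares (ignoring caps): East Outreach 249,809.23; North Advocacy 1,072,852.19; Harbor Recovery 1,070,438.58.
Held at cap: Harbor Recovery ($481,700); residual $1,911,400 reallocated over remaining residents 3,288.
Redistributed shares: East Outreach 361,003.47 → $361,000; North Advocacy 1,550,396.53 → $1,550,400.

East Outreach: $361,000 · North Advocacy: $1,550,400 · Harbor Recovery: $481,700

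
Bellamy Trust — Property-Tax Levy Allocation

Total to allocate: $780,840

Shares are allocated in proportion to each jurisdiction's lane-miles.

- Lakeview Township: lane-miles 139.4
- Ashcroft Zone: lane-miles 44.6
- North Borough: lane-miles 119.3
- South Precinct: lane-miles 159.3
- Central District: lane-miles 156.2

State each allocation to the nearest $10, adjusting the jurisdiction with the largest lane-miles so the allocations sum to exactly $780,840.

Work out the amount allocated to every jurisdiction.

Lane-miles total: 618.8.
Proportional shares: Lakeview Township 139.4/618.8 × $780,840 = 175,903.52; Ashcroft Zone 44.6/618.8 × $780,840 = 56,279.03; North Borough 119.3/618.8 × $780,840 = 150,540.10; South Precinct 159.3/618.8 × $780,840 = 201,014.56; Central District 156.2/618.8 × $780,840 = 197,102.79.
Rounded to nearest $10: Lakeview Township $175,900; Ashcroft Zone $56,280; North Borough $150,540; South Precinct $201,010; Central District $197,100. Sum = $780,830.
Difference $780,840 − $780,830 = +$10 applied to largest lane-miles (South Precinct): South Precinct becomes $201,020.

Lakeview Township: $175,900 | Ashcroft Zone: $56,280 | North Borough: $150,540 | South Precinct: $201,020 | Central District: $197,100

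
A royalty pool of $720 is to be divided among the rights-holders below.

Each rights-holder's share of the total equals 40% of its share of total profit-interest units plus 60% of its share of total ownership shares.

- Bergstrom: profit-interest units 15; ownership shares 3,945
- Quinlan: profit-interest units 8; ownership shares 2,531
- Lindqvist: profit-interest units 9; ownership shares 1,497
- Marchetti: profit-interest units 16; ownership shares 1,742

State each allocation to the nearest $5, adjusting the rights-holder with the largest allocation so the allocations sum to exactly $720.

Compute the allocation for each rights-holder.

Totals — profit-interest units 48, ownership shares 9,715.
Combined weights (40% profit-interest units + 60% ownership shares): Bergstrom 0.3686; Quinlan 0.2230; Lindqvist 0.1675; Marchetti 0.2409.
Unrounded shares: Bergstrom 265.42; Quinlan 160.55; Lindqvist 120.57; Marchetti 173.46.
At nearest $5: Bergstrom $265; Quinlan $160; Lindqvist $120; Marchetti $175. Sum = $720.
Rounded total matches; no reconciliation needed.

Bergstrom: $265; Quinlan: $160; Lindqvist: $120; Marchetti: $175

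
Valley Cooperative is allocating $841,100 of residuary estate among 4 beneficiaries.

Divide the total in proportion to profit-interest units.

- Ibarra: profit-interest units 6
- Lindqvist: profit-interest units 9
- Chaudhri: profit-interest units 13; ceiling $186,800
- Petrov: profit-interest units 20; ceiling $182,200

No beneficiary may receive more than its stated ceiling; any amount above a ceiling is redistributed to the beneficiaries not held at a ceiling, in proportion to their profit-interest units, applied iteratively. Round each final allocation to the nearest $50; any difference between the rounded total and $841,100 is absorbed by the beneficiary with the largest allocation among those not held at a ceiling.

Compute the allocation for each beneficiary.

Ibarra: $188,850; Lindqvist: $283,250; Chaudhri: $186,800; Petrov: $182,200

Profit-interest units total: 48.
Unconstrained shares: Ibarra 105,137.50; Lindqvist 157,706.25; Chaudhri 227,797.92; Petrov 350,458.33.
Cap binds for Chaudhri ($186,800), Petrov ($182,200); balance $472,100 reallocated over remaining profit-interest units 15.
Remaining shares: Ibarra 188,840.00 → $188,850; Lindqvist 283,260.00 → $283,250.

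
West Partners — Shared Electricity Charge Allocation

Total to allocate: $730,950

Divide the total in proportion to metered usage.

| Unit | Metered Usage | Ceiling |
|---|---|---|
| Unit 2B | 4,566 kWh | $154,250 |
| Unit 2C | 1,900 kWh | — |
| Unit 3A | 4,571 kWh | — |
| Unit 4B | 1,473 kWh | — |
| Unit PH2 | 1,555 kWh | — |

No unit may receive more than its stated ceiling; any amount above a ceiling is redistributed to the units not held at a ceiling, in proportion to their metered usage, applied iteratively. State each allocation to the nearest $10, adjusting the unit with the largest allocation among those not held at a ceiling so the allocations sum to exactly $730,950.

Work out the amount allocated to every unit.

Sum of metered usage: 14,065.
Unconstrained shares: Unit 2B 237,292.41; Unit 2C 98,741.91; Unit 3A 237,552.25; Unit 4B 76,550.97; Unit PH2 80,812.46.
Cap binds for Unit 2B ($154,250); remaining pool $576,700 reallocated over remaining metered usage 9,499.
Remaining shares: Unit 2C 115,352.14 → $115,350; Unit 3A 277,512.97 → $277,510; Unit 4B 89,428.27 → $89,430; Unit PH2 94,406.62 → $94,410.

Unit 2B: $154,250 · Unit 2C: $115,350 · Unit 3A: $277,510 · Unit 4B: $89,430 · Unit PH2: $94,410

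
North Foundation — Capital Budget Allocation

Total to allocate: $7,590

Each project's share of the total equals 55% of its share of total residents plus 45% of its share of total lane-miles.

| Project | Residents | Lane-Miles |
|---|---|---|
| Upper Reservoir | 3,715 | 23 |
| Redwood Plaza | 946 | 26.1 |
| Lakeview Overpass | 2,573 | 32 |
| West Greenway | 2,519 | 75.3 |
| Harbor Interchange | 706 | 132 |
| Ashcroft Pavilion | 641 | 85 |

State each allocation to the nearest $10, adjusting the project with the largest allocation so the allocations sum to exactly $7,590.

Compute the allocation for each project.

Upper Reservoir: $1,610 · Redwood Plaza: $590 · Lakeview Overpass: $1,260 · West Greenway: $1,640 · Harbor Interchange: $1,470 · Ashcroft Pavilion: $1,020

Residents total 11,100; lane-miles total 373.4.
Blended shares (55% residents + 45% lane-miles): Upper Reservoir 0.2118; Redwood Plaza 0.0783; Lakeview Overpass 0.1661; West Greenway 0.2156; Harbor Interchange 0.1941; Ashcroft Pavilion 0.1342.
Proportional shares: Upper Reservoir 1,607.52; Redwood Plaza 594.51; Lakeview Overpass 1,260.36; West Greenway 1,636.12; Harbor Interchange 1,472.92; Ashcroft Pavilion 1,018.57.
At nearest $10: Upper Reservoir $1,610; Redwood Plaza $590; Lakeview Overpass $1,260; West Greenway $1,640; Harbor Interchange $1,470; Ashcroft Pavilion $1,020. Sum = $7,590.
Sum already equals the total — no adjustment.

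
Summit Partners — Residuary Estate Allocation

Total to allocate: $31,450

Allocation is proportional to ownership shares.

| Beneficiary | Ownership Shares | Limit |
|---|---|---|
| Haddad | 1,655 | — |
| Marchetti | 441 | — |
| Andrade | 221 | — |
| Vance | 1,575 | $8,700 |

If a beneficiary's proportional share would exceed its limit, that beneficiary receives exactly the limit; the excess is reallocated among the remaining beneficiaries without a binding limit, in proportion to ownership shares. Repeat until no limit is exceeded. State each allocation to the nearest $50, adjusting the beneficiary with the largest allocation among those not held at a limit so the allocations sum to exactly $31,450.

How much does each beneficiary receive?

Sum of ownership shares: 3,892.
Proportional shares (ignoring caps): Haddad 13,373.52; Marchetti 3,563.58; Andrade 1,785.83; Vance 12,727.07.
Held at cap: Vance ($8,700); balance $22,750 reallocated over remaining ownership shares 2,317.
Redistributed shares: Haddad 16,250.00 → $16,250; Marchetti 4,330.06 → $4,350; Andrade 2,169.94 → $2,150.

Haddad: $16,250; Marchetti: $4,350; Andrade: $2,150; Vance: $8,700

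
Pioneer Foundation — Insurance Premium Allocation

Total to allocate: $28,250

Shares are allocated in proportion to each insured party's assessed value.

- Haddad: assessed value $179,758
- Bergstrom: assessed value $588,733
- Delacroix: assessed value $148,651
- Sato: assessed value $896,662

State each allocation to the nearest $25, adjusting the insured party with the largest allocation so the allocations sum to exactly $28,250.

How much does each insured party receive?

Haddad: $2,800 | Bergstrom: $9,175 | Delacroix: $2,325 | Sato: $13,950

Total assessed value = 1,813,804.
Pro-rata amounts: Haddad 179,758/1,813,804 × $28,250 = 2,799.73; Bergstrom 588,733/1,813,804 × $28,250 = 9,169.52; Delacroix 148,651/1,813,804 × $28,250 = 2,315.24; Sato 896,662/1,813,804 × $28,250 = 13,965.51.
At nearest $25: Haddad $2,800; Bergstrom $9,175; Delacroix $2,325; Sato $13,975. Sum = $28,275.
Difference $28,250 − $28,275 = −$25 applied to largest allocation (Sato): Sato becomes $13,950.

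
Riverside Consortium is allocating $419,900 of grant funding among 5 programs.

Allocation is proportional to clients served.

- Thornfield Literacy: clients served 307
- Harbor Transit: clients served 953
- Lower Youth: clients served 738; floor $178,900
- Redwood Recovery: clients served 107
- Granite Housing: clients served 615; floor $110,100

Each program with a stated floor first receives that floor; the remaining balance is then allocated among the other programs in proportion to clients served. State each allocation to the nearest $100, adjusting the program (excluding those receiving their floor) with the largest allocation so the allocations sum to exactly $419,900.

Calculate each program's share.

Fund the minimums — Lower Youth $178,900; Granite Housing $110,100. Remaining pool $130,900.
Remaining pool split over remaining clients served 1,367: Thornfield Literacy 29,397.44 → $29,400; Harbor Transit 91,256.55 → $91,300; Redwood Recovery 10,246.01 → $10,200.

Thornfield Literacy: $29,400 | Harbor Transit: $91,300 | Lower Youth: $178,900 | Redwood Recovery: $10,200 | Granite Housing: $110,100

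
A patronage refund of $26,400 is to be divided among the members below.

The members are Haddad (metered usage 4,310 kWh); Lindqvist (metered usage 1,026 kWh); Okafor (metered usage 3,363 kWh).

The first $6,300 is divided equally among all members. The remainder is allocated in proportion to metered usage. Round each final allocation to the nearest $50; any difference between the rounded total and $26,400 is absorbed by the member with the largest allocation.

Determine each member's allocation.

Equal tier: $6,300 ÷ 3 = $2,100 apiece.
Remainder $20,100 by metered usage (total 8,699): Haddad 9,958.73 → $9,950; Lindqvist 2,370.69 → $2,350; Okafor 7,770.58 → $7,750.
Rounding difference +$50 on remainder applied to Haddad.
Totals: Haddad $2,100 + $10,000 = $12,100; Lindqvist $2,100 + $2,350 = $4,450; Okafor $2,100 + $7,750 = $9,850.

Haddad: $12,100 · Lindqvist: $4,450 · Okafor: $9,850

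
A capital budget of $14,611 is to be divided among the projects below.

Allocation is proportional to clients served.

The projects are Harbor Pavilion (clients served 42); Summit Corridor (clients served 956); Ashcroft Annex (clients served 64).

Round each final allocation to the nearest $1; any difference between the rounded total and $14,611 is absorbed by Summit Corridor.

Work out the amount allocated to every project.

Clients served total: 1,062.
Proportional shares: Harbor Pavilion 42/1,062 × $14,611 = 577.84; Summit Corridor 956/1,062 × $14,611 = 13,152.65; Ashcroft Annex 64/1,062 × $14,611 = 880.51.
At nearest $1: Harbor Pavilion $578; Summit Corridor $13,153; Ashcroft Annex $881. Sum = $14,612.
Difference $14,611 − $14,612 = −$1 applied to Summit Corridor: Summit Corridor becomes $13,152.

Harbor Pavilion: $578 · Summit Corridor: $13,152 · Ashcroft Annex: $881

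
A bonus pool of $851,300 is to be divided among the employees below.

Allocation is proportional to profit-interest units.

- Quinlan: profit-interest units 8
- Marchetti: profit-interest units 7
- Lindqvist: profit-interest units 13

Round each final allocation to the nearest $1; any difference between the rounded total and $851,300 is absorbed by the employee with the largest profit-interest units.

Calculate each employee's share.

Quinlan: $243,229; Marchetti: $212,825; Lindqvist: $395,246

Combined profit-interest units = 8 + 7 + 13 = 28.
Raw shares: Quinlan 243,228.57; Marchetti 212,825.00; Lindqvist 395,246.43.
Rounded to nearest $1: Quinlan $243,229; Marchetti $212,825; Lindqvist $395,246. Sum = $851,300.
Rounded total matches; no reconciliation needed.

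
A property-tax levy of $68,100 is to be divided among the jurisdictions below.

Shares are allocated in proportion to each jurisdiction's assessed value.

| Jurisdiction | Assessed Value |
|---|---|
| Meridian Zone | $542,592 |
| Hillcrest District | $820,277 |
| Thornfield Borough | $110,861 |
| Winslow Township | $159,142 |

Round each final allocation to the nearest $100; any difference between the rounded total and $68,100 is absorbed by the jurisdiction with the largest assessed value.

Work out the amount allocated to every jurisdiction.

Total assessed value = 1,632,872.
Raw shares: Meridian Zone 542,592/1,632,872 × $68,100 = 22,629.16; Hillcrest District 820,277/1,632,872 × $68,100 = 34,210.19; Thornfield Borough 110,861/1,632,872 × $68,100 = 4,623.53; Winslow Township 159,142/1,632,872 × $68,100 = 6,637.12.
At nearest $100: Meridian Zone $22,600; Hillcrest District $34,200; Thornfield Borough $4,600; Winslow Township $6,600. Sum = $68,000.
Difference $68,100 − $68,000 = +$100 applied to largest assessed value (Hillcrest District): Hillcrest District becomes $34,300.

Meridian Zone: $22,600 · Hillcrest District: $34,300 · Thornfield Borough: $4,600 · Winslow Township: $6,600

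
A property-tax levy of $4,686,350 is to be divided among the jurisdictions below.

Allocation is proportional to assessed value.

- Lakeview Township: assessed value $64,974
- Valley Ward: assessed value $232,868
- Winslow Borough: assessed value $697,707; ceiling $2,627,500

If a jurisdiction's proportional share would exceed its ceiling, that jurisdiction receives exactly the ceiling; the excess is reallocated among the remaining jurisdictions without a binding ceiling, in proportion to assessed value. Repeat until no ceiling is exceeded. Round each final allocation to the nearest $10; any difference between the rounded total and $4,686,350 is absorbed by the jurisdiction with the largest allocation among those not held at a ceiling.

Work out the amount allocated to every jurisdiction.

Lakeview Township: $449,140 · Valley Ward: $1,609,710 · Winslow Borough: $2,627,500

Total assessed value = 995,549.
Pro-rata shares before constraints: Lakeview Township 305,852.25; Valley Ward 1,096,180.05; Winslow Borough 3,284,317.70.
Capped: Winslow Borough ($2,627,500); remaining pool $2,058,850 reallocated over remaining assessed value 297,842.
Remaining shares: Lakeview Township 449,136.52 → $449,140; Valley Ward 1,609,713.48 → $1,609,710.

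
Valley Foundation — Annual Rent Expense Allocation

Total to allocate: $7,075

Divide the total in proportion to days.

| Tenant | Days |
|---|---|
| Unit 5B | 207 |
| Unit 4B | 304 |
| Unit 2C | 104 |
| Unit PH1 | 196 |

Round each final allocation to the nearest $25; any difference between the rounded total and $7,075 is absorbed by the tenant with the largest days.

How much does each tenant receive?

Total days = 207 + 304 + 104 + 196 = 811.
Proportional shares: Unit 5B 1,805.83; Unit 4B 2,652.03; Unit 2C 907.27; Unit PH1 1,709.86.
After rounding ($25): Unit 5B $1,800; Unit 4B $2,650; Unit 2C $900; Unit PH1 $1,700. Sum = $7,050.
Difference $7,075 − $7,050 = +$25 applied to largest days (Unit 4B): Unit 4B becomes $2,675.

Unit 5B: $1,800 · Unit 4B: $2,675 · Unit 2C: $900 · Unit PH1: $1,700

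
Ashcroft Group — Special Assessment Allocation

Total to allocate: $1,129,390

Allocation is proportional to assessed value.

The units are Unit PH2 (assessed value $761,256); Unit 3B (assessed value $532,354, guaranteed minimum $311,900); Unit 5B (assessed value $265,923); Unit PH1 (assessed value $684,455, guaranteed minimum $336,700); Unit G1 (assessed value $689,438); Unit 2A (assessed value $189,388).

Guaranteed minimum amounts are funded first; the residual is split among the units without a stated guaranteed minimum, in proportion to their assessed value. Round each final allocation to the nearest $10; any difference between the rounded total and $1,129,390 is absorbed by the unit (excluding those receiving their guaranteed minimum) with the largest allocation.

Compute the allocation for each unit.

Guaranteed amounts: Unit 3B $311,900; Unit PH1 $336,700. Remaining pool $480,790.
Remaining pool split over remaining assessed value 1,906,005: Unit PH2 192,026.92 → $192,030; Unit 5B 67,079.11 → $67,080; Unit G1 173,910.82 → $173,910; Unit 2A 47,773.15 → $47,770.

Unit PH2: $192,030 · Unit 3B: $311,900 · Unit 5B: $67,080 · Unit PH1: $336,700 · Unit G1: $173,910 · Unit 2A: $47,770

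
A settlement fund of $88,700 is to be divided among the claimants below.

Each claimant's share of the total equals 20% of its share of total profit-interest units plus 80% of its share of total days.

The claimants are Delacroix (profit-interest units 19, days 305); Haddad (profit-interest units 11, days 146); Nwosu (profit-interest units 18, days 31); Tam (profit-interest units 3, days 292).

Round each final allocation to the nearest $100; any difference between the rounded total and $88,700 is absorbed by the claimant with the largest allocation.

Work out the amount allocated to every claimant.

Profit-interest units total 51; days total 774.
Combined weights (20% profit-interest units + 80% days): Delacroix 0.3898; Haddad 0.1940; Nwosu 0.1026; Tam 0.3136.
Unrounded shares: Delacroix 34,571.29; Haddad 17,211.49; Nwosu 9,103.24; Tam 27,813.97.
At nearest $100: Delacroix $34,600; Haddad $17,200; Nwosu $9,100; Tam $27,800. Sum = $88,700.
Rounded total matches; no reconciliation needed.

Delacroix: $34,600 · Haddad: $17,200 · Nwosu: $9,100 · Tam: $27,800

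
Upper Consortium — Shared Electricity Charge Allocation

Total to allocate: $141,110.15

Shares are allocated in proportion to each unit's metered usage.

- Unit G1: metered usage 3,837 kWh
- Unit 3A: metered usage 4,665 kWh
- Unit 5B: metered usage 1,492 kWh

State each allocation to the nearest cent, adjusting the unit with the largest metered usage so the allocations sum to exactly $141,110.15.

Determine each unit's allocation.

Metered usage total: 3,837 + 4,665 + 1,492 = 9,994.
Proportional shares: Unit G1 54,176.4704; Unit 3A 65,867.4054; Unit 5B 21,066.2741.
After rounding (cent): Unit G1 $54,176.47; Unit 3A $65,867.41; Unit 5B $21,066.27. Sum = $141,110.15.
No rounding difference to absorb.

Unit G1: $54,176.47 · Unit 3A: $65,867.41 · Unit 5B: $21,066.27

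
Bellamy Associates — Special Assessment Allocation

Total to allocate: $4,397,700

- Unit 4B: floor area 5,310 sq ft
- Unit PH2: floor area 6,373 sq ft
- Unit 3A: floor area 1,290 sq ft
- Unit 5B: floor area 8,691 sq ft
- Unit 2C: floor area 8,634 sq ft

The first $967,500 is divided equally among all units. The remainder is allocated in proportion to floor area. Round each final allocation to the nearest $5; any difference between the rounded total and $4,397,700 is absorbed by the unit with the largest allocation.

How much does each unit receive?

Unit 4B: $794,675; Unit PH2: $915,020; Unit 3A: $339,550; Unit 5B: $1,177,455; Unit 2C: $1,171,000

First tranche $967,500 split equally: $193,500 each.
Remainder $3,430,200 by floor area (total 30,298): Unit 4B 601,173.74 → $601,175; Unit PH2 721,521.70 → $721,520; Unit 3A 146,047.86 → $146,050; Unit 5B 983,954.99 → $983,955; Unit 2C 977,501.71 → $977,500.
Totals: Unit 4B $193,500 + $601,175 = $794,675; Unit PH2 $193,500 + $721,520 = $915,020; Unit 3A $193,500 + $146,050 = $339,550; Unit 5B $193,500 + $983,955 = $1,177,455; Unit 2C $193,500 + $977,500 = $1,171,000.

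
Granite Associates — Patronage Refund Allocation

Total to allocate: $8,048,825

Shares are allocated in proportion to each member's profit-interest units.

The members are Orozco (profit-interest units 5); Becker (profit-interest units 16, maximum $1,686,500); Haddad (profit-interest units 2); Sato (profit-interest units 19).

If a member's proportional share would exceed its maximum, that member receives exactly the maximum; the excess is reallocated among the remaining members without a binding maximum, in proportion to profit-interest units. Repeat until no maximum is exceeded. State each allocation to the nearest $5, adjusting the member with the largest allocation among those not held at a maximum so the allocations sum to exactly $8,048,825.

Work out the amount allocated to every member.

Profit-interest units total: 42.
Proportional shares (ignoring caps): Orozco 958,193.45; Becker 3,066,219.05; Haddad 383,277.38; Sato 3,641,135.12.
Cap binds for Becker ($1,686,500); balance $6,362,325 reallocated over remaining profit-interest units 26.
Shares after redistribution: Orozco 1,223,524.04 → $1,223,525; Haddad 489,409.62 → $489,410; Sato 4,649,391.35 → $4,649,390.

Orozco: $1,223,525 · Becker: $1,686,500 · Haddad: $489,410 · Sato: $4,649,390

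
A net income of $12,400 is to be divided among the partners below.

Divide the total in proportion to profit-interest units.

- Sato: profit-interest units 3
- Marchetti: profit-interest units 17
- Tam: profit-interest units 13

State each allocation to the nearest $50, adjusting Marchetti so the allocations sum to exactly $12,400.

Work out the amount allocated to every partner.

Sum of profit-interest units: 33.
Unrounded shares: Sato 3/33 × $12,400 = 1,127.27; Marchetti 17/33 × $12,400 = 6,387.88; Tam 13/33 × $12,400 = 4,884.85.
Rounded to nearest $50: Sato $1,150; Marchetti $6,400; Tam $4,900. Sum = $12,450.
Difference $12,400 − $12,450 = −$50 applied to Marchetti: Marchetti becomes $6,350.

Sato: $1,150 · Marchetti: $6,350 · Tam: $4,900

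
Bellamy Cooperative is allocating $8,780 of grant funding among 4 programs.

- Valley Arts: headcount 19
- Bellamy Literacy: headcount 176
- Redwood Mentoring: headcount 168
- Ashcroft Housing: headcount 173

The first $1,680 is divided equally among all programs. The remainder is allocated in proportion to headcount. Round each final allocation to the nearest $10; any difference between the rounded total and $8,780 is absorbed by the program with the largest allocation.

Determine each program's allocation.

Valley Arts: $670 | Bellamy Literacy: $2,750 | Redwood Mentoring: $2,650 | Ashcroft Housing: $2,710

First tranche $1,680 split equally: $420 each.
Remainder $7,100 by headcount (total 536): Valley Arts 251.68 → $250; Bellamy Literacy 2,331.34 → $2,330; Redwood Mentoring 2,225.37 → $2,230; Ashcroft Housing 2,291.60 → $2,290.
Totals: Valley Arts $420 + $250 = $670; Bellamy Literacy $420 + $2,330 = $2,750; Redwood Mentoring $420 + $2,230 = $2,650; Ashcroft Housing $420 + $2,290 = $2,710.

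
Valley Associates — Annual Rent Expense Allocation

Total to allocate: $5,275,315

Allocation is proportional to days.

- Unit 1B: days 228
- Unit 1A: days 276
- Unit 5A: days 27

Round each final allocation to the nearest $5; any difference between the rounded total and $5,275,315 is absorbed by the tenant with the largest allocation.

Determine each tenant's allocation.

Unit 1B: $2,265,105; Unit 1A: $2,741,975; Unit 5A: $268,235

Combined days = 531.
Pro-rata amounts: Unit 1B 228/531 × $5,275,315 = 2,265,107.01; Unit 1A 276/531 × $5,275,315 = 2,741,971.64; Unit 5A 27/531 × $5,275,315 = 268,236.36.
After rounding ($5): Unit 1B $2,265,105; Unit 1A $2,741,970; Unit 5A $268,235. Sum = $5,275,310.
Difference $5,275,315 − $5,275,310 = +$5 applied to largest allocation (Unit 1A): Unit 1A becomes $2,741,975.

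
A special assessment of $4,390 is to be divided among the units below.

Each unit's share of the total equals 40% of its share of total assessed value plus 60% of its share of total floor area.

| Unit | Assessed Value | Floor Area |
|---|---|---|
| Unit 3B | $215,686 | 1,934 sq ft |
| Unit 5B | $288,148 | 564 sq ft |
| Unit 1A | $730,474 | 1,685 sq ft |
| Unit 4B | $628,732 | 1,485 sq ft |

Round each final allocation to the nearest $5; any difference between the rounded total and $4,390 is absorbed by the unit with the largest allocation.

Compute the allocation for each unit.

Unit 3B: $1,100 | Unit 5B: $535 | Unit 1A: $1,470 | Unit 4B: $1,285

Assessed value total 1,863,040; floor area total 5,668.
Combined weights (40% assessed value + 60% floor area): Unit 3B 0.2510; Unit 5B 0.1216; Unit 1A 0.3352; Unit 4B 0.2922.
Proportional shares: Unit 3B 1,102.05; Unit 5B 533.69; Unit 1A 1,471.55; Unit 4B 1,282.71.
At nearest $5: Unit 3B $1,100; Unit 5B $535; Unit 1A $1,470; Unit 4B $1,285. Sum = $4,390.
Sum already equals the total — no adjustment.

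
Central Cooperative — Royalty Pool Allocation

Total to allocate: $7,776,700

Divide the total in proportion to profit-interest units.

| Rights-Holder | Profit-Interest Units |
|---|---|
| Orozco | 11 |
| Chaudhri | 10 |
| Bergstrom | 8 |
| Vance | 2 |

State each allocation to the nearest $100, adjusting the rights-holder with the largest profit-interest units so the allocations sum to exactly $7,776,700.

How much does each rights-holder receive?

Profit-interest units total: 11 + 10 + 8 + 2 = 31.
Raw shares: Orozco 2,759,474.19; Chaudhri 2,508,612.90; Bergstrom 2,006,890.32; Vance 501,722.58.
Rounded to nearest $100: Orozco $2,759,500; Chaudhri $2,508,600; Bergstrom $2,006,900; Vance $501,700. Sum = $7,776,700.
Sum already equals the total — no adjustment.

Orozco: $2,759,500 · Chaudhri: $2,508,600 · Bergstrom: $2,006,900 · Vance: $501,700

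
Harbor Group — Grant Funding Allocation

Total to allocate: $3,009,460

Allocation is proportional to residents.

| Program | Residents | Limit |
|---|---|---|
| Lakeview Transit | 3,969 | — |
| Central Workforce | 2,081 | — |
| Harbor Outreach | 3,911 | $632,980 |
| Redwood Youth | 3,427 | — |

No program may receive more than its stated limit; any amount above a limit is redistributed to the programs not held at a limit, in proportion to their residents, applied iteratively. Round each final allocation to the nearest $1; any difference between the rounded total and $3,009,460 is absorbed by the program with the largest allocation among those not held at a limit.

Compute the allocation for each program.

Total residents = 13,388.
Unconstrained shares: Lakeview Transit 892,183.05; Central Workforce 467,783.56; Harbor Outreach 879,145.36; Redwood Youth 770,348.03.
Cap binds for Harbor Outreach ($632,980); balance $2,376,480 reallocated over remaining residents 9,477.
Shares after redistribution: Lakeview Transit 995,277.95 → $995,278; Central Workforce 521,837.59 → $521,838; Redwood Youth 859,364.46 → $859,364.

Lakeview Transit: $995,278; Central Workforce: $521,838; Harbor Outreach: $632,980; Redwood Youth: $859,364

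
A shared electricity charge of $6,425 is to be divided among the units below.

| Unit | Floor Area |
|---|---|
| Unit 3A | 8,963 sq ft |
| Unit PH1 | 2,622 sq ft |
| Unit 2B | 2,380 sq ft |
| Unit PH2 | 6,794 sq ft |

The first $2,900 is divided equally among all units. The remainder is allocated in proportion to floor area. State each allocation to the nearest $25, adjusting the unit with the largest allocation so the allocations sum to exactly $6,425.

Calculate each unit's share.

Unit 3A: $2,250; Unit PH1: $1,175; Unit 2B: $1,125; Unit PH2: $1,875

First tranche $2,900 split equally: $725 each.
Remainder $3,525 by floor area (total 20,759): Unit 3A 1,521.97 → $1,525; Unit PH1 445.23 → $450; Unit 2B 404.14 → $400; Unit PH2 1,153.66 → $1,150.
Totals: Unit 3A $725 + $1,525 = $2,250; Unit PH1 $725 + $450 = $1,175; Unit 2B $725 + $400 = $1,125; Unit PH2 $725 + $1,150 = $1,875.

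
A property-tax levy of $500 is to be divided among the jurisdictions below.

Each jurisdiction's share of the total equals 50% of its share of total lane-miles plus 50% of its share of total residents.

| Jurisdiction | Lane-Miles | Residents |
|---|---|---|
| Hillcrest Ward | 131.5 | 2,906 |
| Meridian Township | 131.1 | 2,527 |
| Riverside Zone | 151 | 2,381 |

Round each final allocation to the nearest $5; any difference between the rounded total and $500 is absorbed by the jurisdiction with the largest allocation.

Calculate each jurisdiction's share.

Totals — lane-miles 413.6, residents 7,814.
Blended shares (50% lane-miles + 50% residents): Hillcrest Ward 0.3449; Meridian Township 0.3202; Riverside Zone 0.3349.
Proportional shares: Hillcrest Ward 172.46; Meridian Township 160.09; Riverside Zone 167.45.
Rounded to nearest $5: Hillcrest Ward $170; Meridian Township $160; Riverside Zone $165. Sum = $495.
Difference $500 − $495 = +$5 applied to largest allocation (Hillcrest Ward): Hillcrest Ward becomes $175.

Hillcrest Ward: $175 · Meridian Township: $160 · Riverside Zone: $165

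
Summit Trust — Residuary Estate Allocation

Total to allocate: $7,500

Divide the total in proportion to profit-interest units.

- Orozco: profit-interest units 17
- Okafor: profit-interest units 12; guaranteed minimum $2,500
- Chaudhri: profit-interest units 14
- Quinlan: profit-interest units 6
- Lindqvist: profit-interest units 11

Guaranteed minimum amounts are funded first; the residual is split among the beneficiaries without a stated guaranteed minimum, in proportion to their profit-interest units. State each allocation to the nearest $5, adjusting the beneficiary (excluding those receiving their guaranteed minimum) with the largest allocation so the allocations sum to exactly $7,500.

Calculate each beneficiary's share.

Orozco: $1,770; Okafor: $2,500; Chaudhri: $1,460; Quinlan: $625; Lindqvist: $1,145

Guaranteed amounts: Okafor $2,500. Balance $5,000.
Balance split over remaining profit-interest units 48: Orozco 1,770.83 → $1,770; Chaudhri 1,458.33 → $1,460; Quinlan 625.00 → $625; Lindqvist 1,145.83 → $1,145.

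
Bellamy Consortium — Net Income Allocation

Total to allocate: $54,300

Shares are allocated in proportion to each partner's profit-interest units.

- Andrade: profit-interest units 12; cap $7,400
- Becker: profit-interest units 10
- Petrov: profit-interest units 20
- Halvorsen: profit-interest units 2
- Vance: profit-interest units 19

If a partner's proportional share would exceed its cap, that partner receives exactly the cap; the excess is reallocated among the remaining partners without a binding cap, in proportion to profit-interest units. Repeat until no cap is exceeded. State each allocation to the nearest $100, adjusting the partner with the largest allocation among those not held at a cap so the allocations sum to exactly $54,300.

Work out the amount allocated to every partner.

Total profit-interest units = 63.
Proportional shares (ignoring caps): Andrade 10,342.86; Becker 8,619.05; Petrov 17,238.10; Halvorsen 1,723.81; Vance 16,376.19.
Cap binds for Andrade ($7,400); balance $46,900 reallocated over remaining profit-interest units 51.
Remaining shares: Becker 9,196.08 → $9,200; Petrov 18,392.16 → $18,400; Halvorsen 1,839.22 → $1,800; Vance 17,472.55 → $17,500.

Andrade: $7,400 · Becker: $9,200 · Petrov: $18,400 · Halvorsen: $1,800 · Vance: $17,500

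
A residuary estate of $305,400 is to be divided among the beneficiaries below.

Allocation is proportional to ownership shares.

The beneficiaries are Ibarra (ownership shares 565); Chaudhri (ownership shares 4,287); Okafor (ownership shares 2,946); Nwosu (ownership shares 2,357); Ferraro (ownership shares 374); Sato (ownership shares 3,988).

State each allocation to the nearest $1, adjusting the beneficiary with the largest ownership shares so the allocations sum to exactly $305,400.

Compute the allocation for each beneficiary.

Ibarra: $11,886; Chaudhri: $90,188; Okafor: $61,976; Nwosu: $49,585; Ferraro: $7,868; Sato: $83,897

Sum of ownership shares: 565 + 4,287 + 2,946 + 2,357 + 374 + 3,988 = 14,517.
Pro-rata amounts: Ibarra 11,886.13; Chaudhri 90,187.35; Okafor 61,976.19; Nwosu 49,585.16; Ferraro 7,867.99; Sato 83,897.17.
At nearest $1: Ibarra $11,886; Chaudhri $90,187; Okafor $61,976; Nwosu $49,585; Ferraro $7,868; Sato $83,897. Sum = $305,399.
Difference $305,400 − $305,399 = +$1 applied to largest ownership shares (Chaudhri): Chaudhri becomes $90,188.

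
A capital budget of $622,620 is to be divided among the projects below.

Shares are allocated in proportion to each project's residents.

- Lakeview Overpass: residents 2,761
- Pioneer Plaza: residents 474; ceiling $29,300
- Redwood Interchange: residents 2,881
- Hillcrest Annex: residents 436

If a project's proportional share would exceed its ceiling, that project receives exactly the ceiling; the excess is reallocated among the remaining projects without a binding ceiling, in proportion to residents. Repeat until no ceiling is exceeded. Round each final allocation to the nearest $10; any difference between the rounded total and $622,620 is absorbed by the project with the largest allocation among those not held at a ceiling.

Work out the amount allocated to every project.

Residents total: 6,552.
Unconstrained shares: Lakeview Overpass 262,370.85; Pioneer Plaza 45,043.02; Redwood Interchange 273,774.15; Hillcrest Annex 41,431.98.
Capped: Pioneer Plaza ($29,300); remaining pool $593,320 reallocated over remaining residents 6,078.
Remaining shares: Lakeview Overpass 269,522.30 → $269,520; Redwood Interchange 281,236.41 → $281,240; Hillcrest Annex 42,561.29 → $42,560.

Lakeview Overpass: $269,520 · Pioneer Plaza: $29,300 · Redwood Interchange: $281,240 · Hillcrest Annex: $42,560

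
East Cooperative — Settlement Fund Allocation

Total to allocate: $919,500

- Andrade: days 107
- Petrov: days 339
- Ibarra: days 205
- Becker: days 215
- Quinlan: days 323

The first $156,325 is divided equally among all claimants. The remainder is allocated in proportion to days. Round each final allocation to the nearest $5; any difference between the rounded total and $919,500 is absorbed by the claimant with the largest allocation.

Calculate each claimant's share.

Andrade: $99,945; Petrov: $248,860; Ibarra: $162,845; Becker: $169,265; Quinlan: $238,585

Equal tier: $156,325 ÷ 5 = $31,265 apiece.
Remainder $763,175 by days (total 1,189): Andrade 68,679.33 → $68,680; Petrov 217,591.53 → $217,590; Ibarra 131,581.90 → $131,580; Becker 138,000.53 → $138,000; Quinlan 207,321.72 → $207,320.
Rounding difference +$5 on remainder applied to Petrov.
Totals: Andrade $31,265 + $68,680 = $99,945; Petrov $31,265 + $217,595 = $248,860; Ibarra $31,265 + $131,580 = $162,845; Becker $31,265 + $138,000 = $169,265; Quinlan $31,265 + $207,320 = $238,585.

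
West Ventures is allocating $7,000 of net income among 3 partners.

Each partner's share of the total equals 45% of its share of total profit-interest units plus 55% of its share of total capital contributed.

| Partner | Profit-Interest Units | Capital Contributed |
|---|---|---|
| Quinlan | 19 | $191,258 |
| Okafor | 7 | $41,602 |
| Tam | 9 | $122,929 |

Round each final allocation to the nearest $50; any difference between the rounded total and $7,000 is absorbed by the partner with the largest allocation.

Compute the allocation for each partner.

Quinlan: $3,750 · Okafor: $1,100 · Tam: $2,150

Totals — profit-interest units 35, capital contributed 355,789.
Combined weights (45% profit-interest units + 55% capital contributed): Quinlan 0.5399; Okafor 0.1543; Tam 0.3057.
Pro-rata amounts: Quinlan 3,779.61; Okafor 1,080.18; Tam 2,140.22.
At nearest $50: Quinlan $3,800; Okafor $1,100; Tam $2,150. Sum = $7,050.
Difference $7,000 − $7,050 = −$50 applied to largest allocation (Quinlan): Quinlan becomes $3,750.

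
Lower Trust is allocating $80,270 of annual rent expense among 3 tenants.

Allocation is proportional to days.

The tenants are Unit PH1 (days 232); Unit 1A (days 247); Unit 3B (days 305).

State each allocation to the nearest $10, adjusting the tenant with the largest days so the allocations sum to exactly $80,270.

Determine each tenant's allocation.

Unit PH1: $23,750 | Unit 1A: $25,290 | Unit 3B: $31,230

Total days = 232 + 247 + 305 = 784.
Unrounded shares: Unit PH1 23,753.37; Unit 1A 25,289.15; Unit 3B 31,227.49.
After rounding ($10): Unit PH1 $23,750; Unit 1A $25,290; Unit 3B $31,230. Sum = $80,270.
Sum already equals the total — no adjustment.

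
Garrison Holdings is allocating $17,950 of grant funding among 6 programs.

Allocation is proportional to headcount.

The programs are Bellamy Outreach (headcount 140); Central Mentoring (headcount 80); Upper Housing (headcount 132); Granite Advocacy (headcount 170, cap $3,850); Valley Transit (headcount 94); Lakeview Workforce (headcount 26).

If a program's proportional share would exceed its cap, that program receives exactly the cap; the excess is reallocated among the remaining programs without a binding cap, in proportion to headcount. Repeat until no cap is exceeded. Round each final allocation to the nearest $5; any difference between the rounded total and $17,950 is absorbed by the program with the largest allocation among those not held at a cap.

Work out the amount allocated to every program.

Sum of headcount: 642.
Unconstrained shares: Bellamy Outreach 3,914.33; Central Mentoring 2,236.76; Upper Housing 3,690.65; Granite Advocacy 4,753.12; Valley Transit 2,628.19; Lakeview Workforce 726.95.
Held at cap: Granite Advocacy ($3,850); residual $14,100 reallocated over remaining headcount 472.
Shares after redistribution: Bellamy Outreach 4,182.20 → $4,180; Central Mentoring 2,389.83 → $2,390; Upper Housing 3,943.22 → $3,945; Valley Transit 2,808.05 → $2,810; Lakeview Workforce 776.69 → $775.

Bellamy Outreach: $4,180 | Central Mentoring: $2,390 | Upper Housing: $3,945 | Granite Advocacy: $3,850 | Valley Transit: $2,810 | Lakeview Workforce: $775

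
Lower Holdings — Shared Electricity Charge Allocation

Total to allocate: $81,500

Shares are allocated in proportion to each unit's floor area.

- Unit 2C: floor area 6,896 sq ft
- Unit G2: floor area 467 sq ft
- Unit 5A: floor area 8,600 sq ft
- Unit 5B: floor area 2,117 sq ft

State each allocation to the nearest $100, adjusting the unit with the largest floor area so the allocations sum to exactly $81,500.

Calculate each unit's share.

Total floor area = 6,896 + 467 + 8,600 + 2,117 = 18,080.
Pro-rata amounts: Unit 2C 31,085.40; Unit G2 2,105.12; Unit 5A 38,766.59; Unit 5B 9,542.89.
At nearest $100: Unit 2C $31,100; Unit G2 $2,100; Unit 5A $38,800; Unit 5B $9,500. Sum = $81,500.
No rounding difference to absorb.

Unit 2C: $31,100 · Unit G2: $2,100 · Unit 5A: $38,800 · Unit 5B: $9,500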